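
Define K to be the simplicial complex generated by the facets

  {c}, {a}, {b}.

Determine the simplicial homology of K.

H_0 = Z^3.

We work with the vertex ordering a < b < c. The simplices of K, each written with vertices in increasing order, are:

  0-simplices (3): a, b, c

so the chain groups are C_0 ≅ Z^3.

Now H_k = ker ∂_k / im ∂_{k+1}, so:

  H_0: rank C_0 − rank ∂_1 = 3 − 0 = 3, and there is no ∂_1, so H_0 = Z^3.

(K is a triangulation of a set of 3 points.)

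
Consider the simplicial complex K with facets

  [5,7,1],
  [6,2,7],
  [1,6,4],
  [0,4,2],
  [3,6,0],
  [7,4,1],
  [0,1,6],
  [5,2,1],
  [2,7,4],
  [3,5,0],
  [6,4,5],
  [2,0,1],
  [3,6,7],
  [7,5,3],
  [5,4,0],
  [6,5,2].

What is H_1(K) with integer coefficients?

Fix the vertex order 0 < 1 < 2 < 3 < 4 < 5 < 6 < 7 and write every simplex with vertices in increasing order. Then dim K = 2 and the simplices of K are:

  0-simplices (8): [0], [1], [2], [3], [4], [5], [6], [7]
  1-simplices (24): (24 of them)
  2-simplices (16): [0,1,2], [0,1,6], [0,2,4], [0,3,5], [0,3,6], [0,4,5], [1,2,5], [1,4,6], [1,4,7], [1,5,7], [2,4,7], [2,5,6], [2,6,7], [3,5,7], [3,6,7], [4,5,6]

Hence C_0 ≅ Z^8, C_1 ≅ Z^24, C_2 ≅ Z^16.

The boundary map ∂_1: C_1 → C_0 is given by ∂[p,q] = [q] − [p]. For instance
  ∂[3,6] = [6] − [3].
This gives a 8×24 integer matrix of rank 7; reducing to Smith normal form yields diagonal entries (1,1,1,1,1,1,1).

The boundary map ∂_2: C_2 → C_1 sends each 2-simplex [p,q,r] to [q,r] − [p,r] + [p,q]. For instance
  ∂[2,5,6] = [5,6] − [2,6] + [2,5],
  ∂[1,2,5] = [2,5] − [1,5] + [1,2].
This gives a 24×16 integer matrix of rank 15; reducing to Smith normal form yields diagonal entries (1,1,1,1,1,1,1,1,1,1,1,1,1,1,1).

From H_k ≅ ker(∂_k) / im(∂_{k+1}) we obtain:

  H_1: rank ker ∂_1 − rank ∂_2 = (24 − 7) − 15 = 2, and the invariant factors of ∂_2 are all 1, so H_1 = Z^2.

H_1 = Z^2.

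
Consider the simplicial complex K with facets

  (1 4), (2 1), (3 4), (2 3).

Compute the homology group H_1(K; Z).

H_1 ≅ Z.

K has 4 vertices, 4 edges.
rank ∂_1 = 3, rank ∂_2 = 0 ⇒ b_1 = 4 − 3 − 0 = 1. So H_1 ≅ Z.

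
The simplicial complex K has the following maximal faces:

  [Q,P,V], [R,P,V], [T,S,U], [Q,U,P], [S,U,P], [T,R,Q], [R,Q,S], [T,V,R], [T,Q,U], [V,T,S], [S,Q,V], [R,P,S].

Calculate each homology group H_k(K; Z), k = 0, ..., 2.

We work with the vertex ordering P < Q < R < S < T < U < V. The simplices of K, each written with vertices in increasing order, are:

  0-simplices (7): P, Q, R, S, T, U, V
  1-simplices (18): PQ, PR, PS, PU, PV, QR, QS, QT, QU, QV, RS, RT, RV, ST, SU, SV, TU, TV
  2-simplices (12): PQU, PQV, PRS, PRV, PSU, QRS, QRT, QSV, QTU, RTV, STU, STV

Hence C_0 ≅ Z^7, C_1 ≅ Z^18, C_2 ≅ Z^12.

∂_1: C_1 → C_0 maps an edge to its endpoints' difference, ∂[p,q] = q − p.
This gives a 7×18 integer matrix of rank 6; reducing to Smith normal form yields diagonal entries (1,1,1,1,1,1).

The boundary map ∂_2: C_2 → C_1 acts by ∂[p,q,r] = [q,r] − [p,r] + [p,q]. For instance
  ∂PSU = SU − PU + PS,
  ∂STV = TV − SV + ST.
The resulting 18×12 matrix has rank 12, and its Smith normal form has invariant factors (1,1,1,1,1,1,1,1,1,1,1,2).

Computing H_k = (kernel of ∂_k) / (image of ∂_{k+1}):

  H_0: rank C_0 − rank ∂_1 = 7 − 6 = 1, and the invariant factors of ∂_1 are all 1, so H_0 = Z.
  H_1: rank ker ∂_1 − rank ∂_2 = (18 − 6) − 12 = 0, and ∂_2 has invariant factor 2 > 1, so H_1 = Z/2.
  H_2: rank ker ∂_2 − rank ∂_3 = (12 − 12) − 0 = 0, and there is no ∂_3, so H_2 = 0.

As a check, the Euler characteristic is 7 − 18 + 12 = 1, which agrees with 1 − 0 + 0 = 1.

H_0 ≅ Z,  H_1 ≅ Z/2,  H_2 = 0.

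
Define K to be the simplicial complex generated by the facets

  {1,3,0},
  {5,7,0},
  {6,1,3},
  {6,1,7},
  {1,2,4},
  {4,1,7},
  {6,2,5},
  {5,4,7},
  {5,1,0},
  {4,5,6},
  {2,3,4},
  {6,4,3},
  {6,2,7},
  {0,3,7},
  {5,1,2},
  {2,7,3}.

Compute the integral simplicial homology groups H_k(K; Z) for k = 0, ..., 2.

Fix the vertex order 0 < 1 < 2 < 3 < 4 < 5 < 6 < 7 and write every simplex with vertices in increasing order. Then dim K = 2 and the simplices of K are:

  0-simplices (8): [0], [1], [2], [3], [4], [5], [6], [7]
  1-simplices (24): (24 of them)
  2-simplices (16): [0,1,3], [0,1,5], [0,3,7], [0,5,7], [1,2,4], [1,2,5], [1,3,6], [1,4,7], [1,6,7], [2,3,4], [2,3,7], [2,5,6], [2,6,7], [3,4,6], [4,5,6], [4,5,7]

Hence C_0 ≅ Z^8, C_1 ≅ Z^24, C_2 ≅ Z^16.

The boundary map ∂_1: C_1 → C_0 maps an edge to its endpoints' difference, ∂[p,q] = q − p. For instance
  ∂[3,7] = [7] − [3].
This gives a 8×24 integer matrix of rank 7; reducing to Smith normal form yields diagonal entries (1,1,1,1,1,1,1).

The boundary map ∂_2: C_2 → C_1 acts by ∂[p,q,r] = [q,r] − [p,r] + [p,q]. For instance
  ∂[1,3,6] = [3,6] − [1,6] + [1,3],
  ∂[1,2,4] = [2,4] − [1,4] + [1,2].
This gives a 24×16 integer matrix of rank 15; reducing to Smith normal form yields diagonal entries (1,1,1,1,1,1,1,1,1,1,1,1,1,1,1).

Reading off H_k = ker ∂_k / im ∂_{k+1}:

  H_0: rank C_0 − rank ∂_1 = 8 − 7 = 1, and the invariant factors of ∂_1 are all 1, so H_0 ≅ Z.
  H_1: rank ker ∂_1 − rank ∂_2 = (24 − 7) − 15 = 2, and the invariant factors of ∂_2 are all 1, so H_1 ≅ Z^2.
  H_2: rank ker ∂_2 − rank ∂_3 = (16 − 15) − 0 = 1, and there is no ∂_3, so H_2 ≅ Z.

As a check, the Euler characteristic is 8 − 24 + 16 = 0, which agrees with 1 − 2 + 1 = 0.
(K is a triangulation of the torus T^2.)

H_0 ≅ Z,  H_1 ≅ Z^2,  H_2 ≅ Z.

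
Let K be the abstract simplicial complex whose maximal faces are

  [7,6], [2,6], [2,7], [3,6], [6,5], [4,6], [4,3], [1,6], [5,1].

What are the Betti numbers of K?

b_0 = 1, b_1 = 3.

Fix the vertex order 1 < 2 < 3 < 4 < 5 < 6 < 7 and write every simplex with vertices in increasing order. Then dim K = 1 and the simplices of K are:

  0-simplices (7): [1], [2], [3], [4], [5], [6], [7]
  1-simplices (9): [1,5], [1,6], [2,6], [2,7], [3,4], [3,6], [4,6], [5,6], [6,7]

giving chain groups C_0 ≅ Z^7, C_1 ≅ Z^9.

The boundary map ∂_1: C_1 → C_0 maps an edge to its endpoints' difference, ∂[p,q] = q − p. For instance
  ∂[4,6] = [6] − [4].
The resulting 7×9 matrix has rank 6, and its Smith normal form has invariant factors (1,1,1,1,1,1).

Now H_k = ker ∂_k / im ∂_{k+1}, so:

  H_0: rank C_0 − rank ∂_1 = 7 − 6 = 1, and the invariant factors of ∂_1 are all 1, so H_0 ≅ Z.
  H_1: rank ker ∂_1 − rank ∂_2 = (9 − 6) − 0 = 3, and there is no ∂_2, so H_1 ≅ Z^3.

(K is a triangulation of a wedge of 3 circles.)

Hence the Betti numbers are b_0 = 1, b_1 = 3.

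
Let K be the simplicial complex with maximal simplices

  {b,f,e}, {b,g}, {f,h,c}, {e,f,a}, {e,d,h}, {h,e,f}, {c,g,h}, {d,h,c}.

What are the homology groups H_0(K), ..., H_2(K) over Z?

We work with the vertex ordering a < b < c < d < e < f < g < h. The simplices of K, each written with vertices in increasing order, are:

  0-simplices (8): a, b, c, d, e, f, g, h
  1-simplices (15): ae, af, be, bf, bg, cd, cf, cg, ch, de, dh, ef, eh, fh, gh
  2-simplices (7): aef, bef, cdh, cfh, cgh, deh, efh

Hence C_0 ≅ Z^8, C_1 ≅ Z^15, C_2 ≅ Z^7.

∂_1: C_1 → C_0 maps an edge to its endpoints' difference, ∂[p,q] = q − p. For instance
  ∂gh = h − g.
The 8×15 boundary matrix has rank 7 and Smith normal form diag(1,1,1,1,1,1,1).

Boundary ∂_2: C_2 → C_1 acts by ∂[p,q,r] = [q,r] − [p,r] + [p,q]. For instance
  ∂efh = fh − eh + ef,
  ∂bef = ef − bf + be.
As a 15×7 matrix over Z this has rank 7, with invariant factors (1,1,1,1,1,1,1).

Reading off H_k = ker ∂_k / im ∂_{k+1}:

  H_0: rank C_0 − rank ∂_1 = 8 − 7 = 1, and the invariant factors of ∂_1 are all 1, so H_0 = Z.
  H_1: rank ker ∂_1 − rank ∂_2 = (15 − 7) − 7 = 1, and the invariant factors of ∂_2 are all 1, so H_1 = Z.
  H_2: rank ker ∂_2 − rank ∂_3 = (7 − 7) − 0 = 0, and there is no ∂_3, so H_2 = 0.

H_0 = Z,  H_1 = Z,  H_2 = 0.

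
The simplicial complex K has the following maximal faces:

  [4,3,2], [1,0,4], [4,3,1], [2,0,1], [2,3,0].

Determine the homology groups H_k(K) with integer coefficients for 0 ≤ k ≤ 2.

K has 5 vertices, 10 edges, 5 triangles.
rank ∂_0 = 0, rank ∂_1 = 4 ⇒ b_0 = 5 − 0 − 4 = 1; all invariant factors of ∂_1 are 1 so no torsion. So H_0 = Z.
rank ∂_1 = 4, rank ∂_2 = 5 ⇒ b_1 = 10 − 4 − 5 = 1; all invariant factors of ∂_2 are 1 so no torsion. So H_1 = Z.
rank ∂_2 = 5, rank ∂_3 = 0 ⇒ b_2 = 5 − 5 − 0 = 0. So H_2 = 0.

H_0 = Z,  H_1 = Z,  H_2 = 0.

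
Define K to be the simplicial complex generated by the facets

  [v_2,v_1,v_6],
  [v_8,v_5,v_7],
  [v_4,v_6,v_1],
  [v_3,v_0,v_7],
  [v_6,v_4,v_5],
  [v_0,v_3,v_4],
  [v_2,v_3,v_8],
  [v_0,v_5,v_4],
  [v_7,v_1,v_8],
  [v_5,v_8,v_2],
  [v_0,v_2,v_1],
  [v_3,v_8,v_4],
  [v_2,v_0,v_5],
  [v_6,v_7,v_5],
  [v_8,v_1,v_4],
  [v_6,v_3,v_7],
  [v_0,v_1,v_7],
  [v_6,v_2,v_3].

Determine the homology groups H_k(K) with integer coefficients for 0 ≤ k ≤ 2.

K has 9 vertices, 27 edges, 18 triangles.
rank ∂_0 = 0, rank ∂_1 = 8 ⇒ b_0 = 9 − 0 − 8 = 1; all invariant factors of ∂_1 are 1 so no torsion. So H_0 ≅ Z.
rank ∂_1 = 8, rank ∂_2 = 17 ⇒ b_1 = 27 − 8 − 17 = 2; all invariant factors of ∂_2 are 1 so no torsion. So H_1 ≅ Z^2.
rank ∂_2 = 17, rank ∂_3 = 0 ⇒ b_2 = 18 − 17 − 0 = 1. So H_2 ≅ Z.

H_0 ≅ Z,  H_1 ≅ Z^2,  H_2 ≅ Z.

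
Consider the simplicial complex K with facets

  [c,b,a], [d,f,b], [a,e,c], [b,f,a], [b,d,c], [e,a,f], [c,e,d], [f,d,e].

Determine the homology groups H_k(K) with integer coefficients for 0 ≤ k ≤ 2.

H_0 = Z,  H_1 = 0,  H_2 = Z.

Take the total order a < b < c < d < e < f on the vertex set. Then K (dimension 2) consists of the simplices:

  0-simplices (6): a, b, c, d, e, f
  1-simplices (12): ab, ac, ae, af, bc, bd, bf, cd, ce, de, df, ef
  2-simplices (8): abc, abf, ace, aef, bcd, bdf, cde, def

so the chain groups are C_0 ≅ Z^6, C_1 ≅ Z^12, C_2 ≅ Z^8.

Boundary ∂_1: C_1 → C_0 maps an edge to its endpoints' difference, ∂[p,q] = q − p. For instance
  ∂de = e − d.
This gives a 6×12 integer matrix of rank 5; reducing to Smith normal form yields diagonal entries (1,1,1,1,1).

∂_2: C_2 → C_1 maps a triangle to the signed sum of its edges. For instance
  ∂bdf = df − bf + bd,
  ∂aef = ef − af + ae.
The resulting 12×8 matrix has rank 7, and its Smith normal form has invariant factors (1,1,1,1,1,1,1).

Now H_k = ker ∂_k / im ∂_{k+1}, so:

  H_0: rank C_0 − rank ∂_1 = 6 − 5 = 1, and the invariant factors of ∂_1 are all 1, so H_0 = Z.
  H_1: rank ker ∂_1 − rank ∂_2 = (12 − 5) − 7 = 0, and the invariant factors of ∂_2 are all 1, so H_1 = 0.
  H_2: rank ker ∂_2 − rank ∂_3 = (8 − 7) − 0 = 1, and there is no ∂_3, so H_2 = Z.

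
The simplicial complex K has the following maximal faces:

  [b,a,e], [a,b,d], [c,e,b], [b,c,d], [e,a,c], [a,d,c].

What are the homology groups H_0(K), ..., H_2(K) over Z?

Order the vertices as a < b < c < d < e. Listing each simplex with vertices in this order, K has dimension 2 with simplices:

  0-simplices (5): a, b, c, d, e
  1-simplices (9): ab, ac, ad, ae, bc, bd, be, cd, ce
  2-simplices (6): abd, abe, acd, ace, bcd, bce

Hence C_0 ≅ Z^5, C_1 ≅ Z^9, C_2 ≅ Z^6.

The boundary map ∂_1: C_1 → C_0 maps an edge to its endpoints' difference, ∂[p,q] = q − p. For instance
  ∂ac = c − a.
As a 5×9 matrix over Z this has rank 4, with invariant factors (1,1,1,1).

∂_2: C_2 → C_1 maps a triangle to the signed sum of its edges. For instance
  ∂bcd = cd − bd + bc,
  ∂bce = ce − be + bc.
The resulting 9×6 matrix has rank 5, and its Smith normal form has invariant factors (1,1,1,1,1).

Now H_k = ker ∂_k / im ∂_{k+1}, so:

  H_0: rank C_0 − rank ∂_1 = 5 − 4 = 1, and the invariant factors of ∂_1 are all 1, so H_0 = Z.
  H_1: rank ker ∂_1 − rank ∂_2 = (9 − 4) − 5 = 0, and the invariant factors of ∂_2 are all 1, so H_1 = 0.
  H_2: rank ker ∂_2 − rank ∂_3 = (6 − 5) − 0 = 1, and there is no ∂_3, so H_2 = Z.

As a check, the Euler characteristic is 5 − 9 + 6 = 2, which agrees with 1 − 0 + 1 = 2.
(K is a triangulation of the 2-sphere S^2.)

H_0 = Z,  H_1 = 0,  H_2 = Z.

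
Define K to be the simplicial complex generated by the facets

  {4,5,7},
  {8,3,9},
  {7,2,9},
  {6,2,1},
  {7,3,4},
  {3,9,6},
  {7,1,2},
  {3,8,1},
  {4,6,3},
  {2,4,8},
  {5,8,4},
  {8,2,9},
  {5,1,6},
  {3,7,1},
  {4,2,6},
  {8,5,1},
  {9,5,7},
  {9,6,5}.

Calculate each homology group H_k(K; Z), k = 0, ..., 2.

H_0 = Z,  H_1 = Z^2,  H_2 = Z.

Order the vertices as 1 < 2 < 3 < 4 < 5 < 6 < 7 < 8 < 9. Listing each simplex with vertices in this order, K has dimension 2 with simplices:

  0-simplices (9): [1], [2], [3], [4], [5], [6], [7], [8], [9]
  1-simplices (27): (27 of them)
  2-simplices (18): [1,2,6], [1,2,7], [1,3,7], [1,3,8], [1,5,6], [1,5,8], [2,4,6], [2,4,8], [2,7,9], [2,8,9], [3,4,6], [3,4,7], [3,6,9], [3,8,9], [4,5,7], [4,5,8], [5,6,9], [5,7,9]

Hence C_0 ≅ Z^9, C_1 ≅ Z^27, C_2 ≅ Z^18.

∂_1: C_1 → C_0 sends each edge [p,q] (with p < q) to q − p. For instance
  ∂[5,8] = [8] − [5].
This gives a 9×27 integer matrix of rank 8; reducing to Smith normal form yields diagonal entries (1,1,1,1,1,1,1,1).

∂_2: C_2 → C_1 maps a triangle to the signed sum of its edges. For instance
  ∂[5,6,9] = [6,9] − [5,9] + [5,6],
  ∂[1,2,7] = [2,7] − [1,7] + [1,2].
The resulting 27×18 matrix has rank 17, and its Smith normal form has invariant factors (1,1,1,1,1,1,1,1,1,1,1,1,1,1,1,1,1).

Now H_k = ker ∂_k / im ∂_{k+1}, so:

  H_0: rank C_0 − rank ∂_1 = 9 − 8 = 1, and the invariant factors of ∂_1 are all 1, so H_0 = Z.
  H_1: rank ker ∂_1 − rank ∂_2 = (27 − 8) − 17 = 2, and the invariant factors of ∂_2 are all 1, so H_1 = Z^2.
  H_2: rank ker ∂_2 − rank ∂_3 = (18 − 17) − 0 = 1, and there is no ∂_3, so H_2 = Z.

(K is a triangulation of the torus T^2.)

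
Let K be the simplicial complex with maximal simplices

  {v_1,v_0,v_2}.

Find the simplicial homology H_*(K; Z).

We work with the vertex ordering v_0 < v_1 < v_2. The simplices of K, each written with vertices in increasing order, are:

  0-simplices (3): [v_0], [v_1], [v_2]
  1-simplices (3): [v_0,v_1], [v_0,v_2], [v_1,v_2]
  2-simplices (1): [v_0,v_1,v_2]

so the chain groups are C_0 ≅ Z^3, C_1 ≅ Z^3, C_2 ≅ Z^1.

∂_1: C_1 → C_0 maps an edge to its endpoints' difference, ∂[p,q] = q − p.
The 3×3 boundary matrix has rank 2 and Smith normal form diag(1,1).

∂_2: C_2 → C_1 acts by ∂[p,q,r] = [q,r] − [p,r] + [p,q]. For instance
  ∂[v_0,v_1,v_2] = [v_1,v_2] − [v_0,v_2] + [v_0,v_1].
As a 3×1 matrix over Z this has rank 1, with invariant factors (1).

Now H_k = ker ∂_k / im ∂_{k+1}, so:

  H_0: rank C_0 − rank ∂_1 = 3 − 2 = 1, and the invariant factors of ∂_1 are all 1, so H_0 ≅ Z.
  H_1: rank ker ∂_1 − rank ∂_2 = (3 − 2) − 1 = 0, and the invariant factors of ∂_2 are all 1, so H_1 ≅ 0.
  H_2: rank ker ∂_2 − rank ∂_3 = (1 − 1) − 0 = 0, and there is no ∂_3, so H_2 ≅ 0.

H_0 ≅ Z,  H_1 = 0,  H_2 = 0.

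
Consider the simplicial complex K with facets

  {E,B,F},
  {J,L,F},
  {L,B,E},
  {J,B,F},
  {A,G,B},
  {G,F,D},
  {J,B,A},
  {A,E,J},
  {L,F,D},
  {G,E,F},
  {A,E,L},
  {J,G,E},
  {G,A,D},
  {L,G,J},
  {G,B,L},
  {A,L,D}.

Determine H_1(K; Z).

Fix the vertex order A < B < D < E < F < G < J < L and write every simplex with vertices in increasing order. Then dim K = 2 and the simplices of K are:

  0-simplices (8): A, B, D, E, F, G, J, L
  1-simplices (24): AB, AD, AE, AG, AJ, AL, BE, BF, BG, BJ, BL, DF, DG, DL, EF, EG, EJ, EL, FG, FJ, FL, GJ, GL, JL
  2-simplices (16): ABG, ABJ, ADG, ADL, AEJ, AEL, BEF, BEL, BFJ, BGL, DFG, DFL, EFG, EGJ, FJL, GJL

Hence C_0 ≅ Z^8, C_1 ≅ Z^24, C_2 ≅ Z^16.

Boundary ∂_1: C_1 → C_0 maps an edge to its endpoints' difference, ∂[p,q] = q − p. For instance
  ∂JL = L − J.
This gives a 8×24 integer matrix of rank 7; reducing to Smith normal form yields diagonal entries (1,1,1,1,1,1,1).

Boundary ∂_2: C_2 → C_1 maps a triangle to the signed sum of its edges. For instance
  ∂AEJ = EJ − AJ + AE,
  ∂DFL = FL − DL + DF.
The 24×16 boundary matrix has rank 15 and Smith normal form diag(1,1,1,1,1,1,1,1,1,1,1,1,1,1,1).

Computing H_k = (kernel of ∂_k) / (image of ∂_{k+1}):

  H_1: rank ker ∂_1 − rank ∂_2 = (24 − 7) − 15 = 2, and the invariant factors of ∂_2 are all 1, so H_1 = Z^2.

(K is a triangulation of the torus T^2.)

H_1 ≅ Z^2.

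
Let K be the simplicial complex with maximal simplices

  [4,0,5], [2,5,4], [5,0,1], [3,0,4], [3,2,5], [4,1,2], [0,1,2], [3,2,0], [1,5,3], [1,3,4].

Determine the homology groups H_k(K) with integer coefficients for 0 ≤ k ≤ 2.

Order the vertices as 0 < 1 < 2 < 3 < 4 < 5. Listing each simplex with vertices in this order, K has dimension 2 with simplices:

  0-simplices (6): [0], [1], [2], [3], [4], [5]
  1-simplices (15): [0,1], [0,2], [0,3], [0,4], [0,5], [1,2], [1,3], [1,4], [1,5], [2,3], [2,4], [2,5], [3,4], [3,5], [4,5]
  2-simplices (10): [0,1,2], [0,1,5], [0,2,3], [0,3,4], [0,4,5], [1,2,4], [1,3,4], [1,3,5], [2,3,5], [2,4,5]

Hence C_0 ≅ Z^6, C_1 ≅ Z^15, C_2 ≅ Z^10.

The boundary map ∂_1: C_1 → C_0 sends each edge [p,q] (with p < q) to q − p.
As a 6×15 matrix over Z this has rank 5, with invariant factors (1,1,1,1,1).

The boundary map ∂_2: C_2 → C_1 sends each 2-simplex [p,q,r] to [q,r] − [p,r] + [p,q]. For instance
  ∂[0,1,5] = [1,5] − [0,5] + [0,1],
  ∂[1,2,4] = [2,4] − [1,4] + [1,2].
This gives a 15×10 integer matrix of rank 10; reducing to Smith normal form yields diagonal entries (1,1,1,1,1,1,1,1,1,2).

From H_k ≅ ker(∂_k) / im(∂_{k+1}) we obtain:

  H_0: rank C_0 − rank ∂_1 = 6 − 5 = 1, and the invariant factors of ∂_1 are all 1, so H_0 ≅ Z.
  H_1: rank ker ∂_1 − rank ∂_2 = (15 − 5) − 10 = 0, and ∂_2 has invariant factor 2 > 1, so H_1 ≅ Z/2.
  H_2: rank ker ∂_2 − rank ∂_3 = (10 − 10) − 0 = 0, and there is no ∂_3, so H_2 ≅ 0.

H_0 = Z,  H_1 = Z/2,  H_2 = 0.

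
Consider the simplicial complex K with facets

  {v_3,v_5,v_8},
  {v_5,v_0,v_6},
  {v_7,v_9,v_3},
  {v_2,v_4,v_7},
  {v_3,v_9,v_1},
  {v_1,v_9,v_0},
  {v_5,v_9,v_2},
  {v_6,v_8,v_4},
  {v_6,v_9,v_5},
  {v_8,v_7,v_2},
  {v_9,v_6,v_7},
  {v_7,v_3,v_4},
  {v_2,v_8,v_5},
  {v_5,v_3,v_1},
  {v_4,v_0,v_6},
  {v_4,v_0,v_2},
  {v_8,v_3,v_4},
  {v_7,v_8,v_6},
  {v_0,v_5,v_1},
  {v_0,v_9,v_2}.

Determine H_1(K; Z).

We work with the vertex ordering v_0 < v_1 < v_2 < v_3 < v_4 < v_5 < v_6 < v_7 < v_8 < v_9. The simplices of K, each written with vertices in increasing order, are:

  0-simplices (10): [v_0], [v_1], [v_2], [v_3], [v_4], [v_5], [v_6], [v_7], [v_8], [v_9]
  1-simplices (30): (30 of them)
  2-simplices (20): (20 of them)

so the chain groups are C_0 ≅ Z^10, C_1 ≅ Z^30, C_2 ≅ Z^20.

∂_1: C_1 → C_0 is given by ∂[p,q] = [q] − [p].
This gives a 10×30 integer matrix of rank 9; reducing to Smith normal form yields diagonal entries (1,1,1,1,1,1,1,1,1).

The boundary map ∂_2: C_2 → C_1 maps a triangle to the signed sum of its edges. For instance
  ∂[v_0,v_2,v_4] = [v_2,v_4] − [v_0,v_4] + [v_0,v_2],
  ∂[v_0,v_1,v_5] = [v_1,v_5] − [v_0,v_5] + [v_0,v_1].
This gives a 30×20 integer matrix of rank 20; reducing to Smith normal form yields diagonal entries (1,1,1,1,1,1,1,1,1,1,1,1,1,1,1,1,1,1,1,2).

Reading off H_k = ker ∂_k / im ∂_{k+1}:

  H_1: rank ker ∂_1 − rank ∂_2 = (30 − 9) − 20 = 1, and ∂_2 has invariant factor 2 > 1, so H_1 = Z ⊕ Z_2.

(K is a triangulation of the Klein bottle.)

H_1 = Z ⊕ Z_2.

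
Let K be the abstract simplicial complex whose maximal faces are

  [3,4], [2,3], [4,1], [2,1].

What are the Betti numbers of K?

b_0 = 1, b_1 = 1.

We work with the vertex ordering 1 < 2 < 3 < 4. The simplices of K, each written with vertices in increasing order, are:

  0-simplices (4): [1], [2], [3], [4]
  1-simplices (4): [1,2], [1,4], [2,3], [3,4]

so the chain groups are C_0 ≅ Z^4, C_1 ≅ Z^4.

∂_1: C_1 → C_0 maps an edge to its endpoints' difference, ∂[p,q] = q − p. For instance
  ∂[1,4] = [4] − [1].
The resulting 4×4 matrix has rank 3, and its Smith normal form has invariant factors (1,1,1).

Computing H_k = (kernel of ∂_k) / (image of ∂_{k+1}):

  H_0: rank C_0 − rank ∂_1 = 4 − 3 = 1, and the invariant factors of ∂_1 are all 1, so H_0 ≅ Z.
  H_1: rank ker ∂_1 − rank ∂_2 = (4 − 3) − 0 = 1, and there is no ∂_2, so H_1 ≅ Z.

As a check, the Euler characteristic is 4 − 4 = 0, which agrees with 1 − 1 = 0.

Hence the Betti numbers are b_0 = 1, b_1 = 1.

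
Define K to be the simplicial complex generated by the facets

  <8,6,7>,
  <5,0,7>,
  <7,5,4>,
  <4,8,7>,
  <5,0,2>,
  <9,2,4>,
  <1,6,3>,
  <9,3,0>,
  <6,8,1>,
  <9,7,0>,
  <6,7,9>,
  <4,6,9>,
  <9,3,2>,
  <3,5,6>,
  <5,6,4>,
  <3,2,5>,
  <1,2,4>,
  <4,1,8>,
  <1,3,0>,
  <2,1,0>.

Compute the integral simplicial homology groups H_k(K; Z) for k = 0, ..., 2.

H_0 ≅ Z,  H_1 ≅ Z ⊕ Z/2,  H_2 = 0.

Order the vertices as 0 < 1 < 2 < 3 < 4 < 5 < 6 < 7 < 8 < 9. Listing each simplex with vertices in this order, K has dimension 2 with simplices:

  0-simplices (10): [0], [1], [2], [3], [4], [5], [6], [7], [8], [9]
  1-simplices (30): (30 of them)
  2-simplices (20): (20 of them)

Hence C_0 ≅ Z^10, C_1 ≅ Z^30, C_2 ≅ Z^20.

∂_1: C_1 → C_0 maps an edge to its endpoints' difference, ∂[p,q] = q − p.
As a 10×30 matrix over Z this has rank 9, with invariant factors (1,1,1,1,1,1,1,1,1).

Boundary ∂_2: C_2 → C_1 sends each 2-simplex [p,q,r] to [q,r] − [p,r] + [p,q]. For instance
  ∂[0,5,7] = [5,7] − [0,7] + [0,5],
  ∂[4,5,7] = [5,7] − [4,7] + [4,5].
As a 30×20 matrix over Z this has rank 20, with invariant factors (1,1,1,1,1,1,1,1,1,1,1,1,1,1,1,1,1,1,1,2).

Reading off H_k = ker ∂_k / im ∂_{k+1}:

  H_0: rank C_0 − rank ∂_1 = 10 − 9 = 1, and the invariant factors of ∂_1 are all 1, so H_0 = Z.
  H_1: rank ker ∂_1 − rank ∂_2 = (30 − 9) − 20 = 1, and ∂_2 has invariant factor 2 > 1, so H_1 = Z ⊕ Z/2.
  H_2: rank ker ∂_2 − rank ∂_3 = (20 − 20) − 0 = 0, and there is no ∂_3, so H_2 = 0.

As a check, the Euler characteristic is 10 − 30 + 20 = 0, which agrees with 1 − 1 + 0 = 0.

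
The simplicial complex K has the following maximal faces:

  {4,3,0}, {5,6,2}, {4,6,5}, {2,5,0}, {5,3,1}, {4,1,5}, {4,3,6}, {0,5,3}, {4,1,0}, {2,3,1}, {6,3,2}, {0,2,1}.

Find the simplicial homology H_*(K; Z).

H_0 ≅ Z,  H_1 ≅ Z/2,  H_2 = 0.

Fix the vertex order 0 < 1 < 2 < 3 < 4 < 5 < 6 and write every simplex with vertices in increasing order. Then dim K = 2 and the simplices of K are:

  0-simplices (7): [0], [1], [2], [3], [4], [5], [6]
  1-simplices (18): [0,1], [0,2], [0,3], [0,4], [0,5], [1,2], [1,3], [1,4], [1,5], [2,3], [2,5], [2,6], [3,4], [3,5], [3,6], [4,5], [4,6], [5,6]
  2-simplices (12): [0,1,2], [0,1,4], [0,2,5], [0,3,4], [0,3,5], [1,2,3], [1,3,5], [1,4,5], [2,3,6], [2,5,6], [3,4,6], [4,5,6]

giving chain groups C_0 ≅ Z^7, C_1 ≅ Z^18, C_2 ≅ Z^12.

Boundary ∂_1: C_1 → C_0 is given by ∂[p,q] = [q] − [p].
The resulting 7×18 matrix has rank 6, and its Smith normal form has invariant factors (1,1,1,1,1,1).

Boundary ∂_2: C_2 → C_1 maps a triangle to the signed sum of its edges. For instance
  ∂[3,4,6] = [4,6] − [3,6] + [3,4],
  ∂[2,5,6] = [5,6] − [2,6] + [2,5].
As a 18×12 matrix over Z this has rank 12, with invariant factors (1,1,1,1,1,1,1,1,1,1,1,2).

Computing H_k = (kernel of ∂_k) / (image of ∂_{k+1}):

  H_0: rank C_0 − rank ∂_1 = 7 − 6 = 1, and the invariant factors of ∂_1 are all 1, so H_0 = Z.
  H_1: rank ker ∂_1 − rank ∂_2 = (18 − 6) − 12 = 0, and ∂_2 has invariant factor 2 > 1, so H_1 = Z/2.
  H_2: rank ker ∂_2 − rank ∂_3 = (12 − 12) − 0 = 0, and there is no ∂_3, so H_2 = 0.

(K is a triangulation of the real projective plane RP^2.)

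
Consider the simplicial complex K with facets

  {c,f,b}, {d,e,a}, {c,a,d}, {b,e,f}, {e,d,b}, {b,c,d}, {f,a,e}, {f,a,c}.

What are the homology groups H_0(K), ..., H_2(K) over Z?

H_0 ≅ Z,  H_1 = 0,  H_2 ≅ Z.

Take the total order a < b < c < d < e < f on the vertex set. Then K (dimension 2) consists of the simplices:

  0-simplices (6): a, b, c, d, e, f
  1-simplices (12): ac, ad, ae, af, bc, bd, be, bf, cd, cf, de, ef
  2-simplices (8): acd, acf, ade, aef, bcd, bcf, bde, bef

giving chain groups C_0 ≅ Z^6, C_1 ≅ Z^12, C_2 ≅ Z^8.

∂_1: C_1 → C_0 is given by ∂[p,q] = [q] − [p]. For instance
  ∂cd = d − c.
This gives a 6×12 integer matrix of rank 5; reducing to Smith normal form yields diagonal entries (1,1,1,1,1).

∂_2: C_2 → C_1 maps a triangle to the signed sum of its edges. For instance
  ∂bde = de − be + bd,
  ∂acd = cd − ad + ac.
This gives a 12×8 integer matrix of rank 7; reducing to Smith normal form yields diagonal entries (1,1,1,1,1,1,1).

Computing H_k = (kernel of ∂_k) / (image of ∂_{k+1}):

  H_0: rank C_0 − rank ∂_1 = 6 − 5 = 1, and the invariant factors of ∂_1 are all 1, so H_0 ≅ Z.
  H_1: rank ker ∂_1 − rank ∂_2 = (12 − 5) − 7 = 0, and the invariant factors of ∂_2 are all 1, so H_1 ≅ 0.
  H_2: rank ker ∂_2 − rank ∂_3 = (8 − 7) − 0 = 1, and there is no ∂_3, so H_2 ≅ Z.

As a check, the Euler characteristic is 6 − 12 + 8 = 2, which agrees with 1 − 0 + 1 = 2.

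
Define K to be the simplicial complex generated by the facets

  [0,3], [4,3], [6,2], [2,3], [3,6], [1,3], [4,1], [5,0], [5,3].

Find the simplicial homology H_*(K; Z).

H_0 = Z,  H_1 = Z^3.

Order the vertices as 0 < 1 < 2 < 3 < 4 < 5 < 6. Listing each simplex with vertices in this order, K has dimension 1 with simplices:

  0-simplices (7): [0], [1], [2], [3], [4], [5], [6]
  1-simplices (9): [0,3], [0,5], [1,3], [1,4], [2,3], [2,6], [3,4], [3,5], [3,6]

so the chain groups are C_0 ≅ Z^7, C_1 ≅ Z^9.

∂_1: C_1 → C_0 sends each edge [p,q] (with p < q) to q − p. For instance
  ∂[1,3] = [3] − [1].
The resulting 7×9 matrix has rank 6, and its Smith normal form has invariant factors (1,1,1,1,1,1).

From H_k ≅ ker(∂_k) / im(∂_{k+1}) we obtain:

  H_0: rank C_0 − rank ∂_1 = 7 − 6 = 1, and the invariant factors of ∂_1 are all 1, so H_0 = Z.
  H_1: rank ker ∂_1 − rank ∂_2 = (9 − 6) − 0 = 3, and there is no ∂_2, so H_1 = Z^3.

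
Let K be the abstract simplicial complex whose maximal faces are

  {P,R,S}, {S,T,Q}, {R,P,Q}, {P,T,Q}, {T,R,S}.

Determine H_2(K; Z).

H_2 = 0.

We work with the vertex ordering P < Q < R < S < T. The simplices of K, each written with vertices in increasing order, are:

  0-simplices (5): P, Q, R, S, T
  1-simplices (10): PQ, PR, PS, PT, QR, QS, QT, RS, RT, ST
  2-simplices (5): PQR, PQT, PRS, QST, RST

so the chain groups are C_0 ≅ Z^5, C_1 ≅ Z^10, C_2 ≅ Z^5.

∂_1: C_1 → C_0 is given by ∂[p,q] = [q] − [p].
This gives a 5×10 integer matrix of rank 4; reducing to Smith normal form yields diagonal entries (1,1,1,1).

∂_2: C_2 → C_1 sends each 2-simplex [p,q,r] to [q,r] − [p,r] + [p,q]. For instance
  ∂PQT = QT − PT + PQ,
  ∂QST = ST − QT + QS.
As a 10×5 matrix over Z this has rank 5, with invariant factors (1,1,1,1,1).

Reading off H_k = ker ∂_k / im ∂_{k+1}:

  H_2: rank ker ∂_2 − rank ∂_3 = (5 − 5) − 0 = 0, and there is no ∂_3, so H_2 ≅ 0.

(K is a triangulation of the Möbius band.)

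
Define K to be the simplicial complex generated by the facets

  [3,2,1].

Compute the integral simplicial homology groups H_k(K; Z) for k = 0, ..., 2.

Order the vertices as 1 < 2 < 3. Listing each simplex with vertices in this order, K has dimension 2 with simplices:

  0-simplices (3): [1], [2], [3]
  1-simplices (3): [1,2], [1,3], [2,3]
  2-simplices (1): [1,2,3]

giving chain groups C_0 ≅ Z^3, C_1 ≅ Z^3, C_2 ≅ Z^1.

The boundary map ∂_1: C_1 → C_0 is given by ∂[p,q] = [q] − [p].
This gives a 3×3 integer matrix of rank 2; reducing to Smith normal form yields diagonal entries (1,1).

∂_2: C_2 → C_1 maps a triangle to the signed sum of its edges. For instance
  ∂[1,2,3] = [2,3] − [1,3] + [1,2].
This gives a 3×1 integer matrix of rank 1; reducing to Smith normal form yields diagonal entries (1).

From H_k ≅ ker(∂_k) / im(∂_{k+1}) we obtain:

  H_0: rank C_0 − rank ∂_1 = 3 − 2 = 1, and the invariant factors of ∂_1 are all 1, so H_0 ≅ Z.
  H_1: rank ker ∂_1 − rank ∂_2 = (3 − 2) − 1 = 0, and the invariant factors of ∂_2 are all 1, so H_1 ≅ 0.
  H_2: rank ker ∂_2 − rank ∂_3 = (1 − 1) − 0 = 0, and there is no ∂_3, so H_2 ≅ 0.

As a check, the Euler characteristic is 3 − 3 + 1 = 1, which agrees with 1 − 0 + 0 = 1.

H_0 = Z,  H_1 = 0,  H_2 = 0.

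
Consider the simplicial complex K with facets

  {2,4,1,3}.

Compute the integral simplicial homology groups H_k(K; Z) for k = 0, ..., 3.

Take the total order 1 < 2 < 3 < 4 on the vertex set. Then K (dimension 3) consists of the simplices:

  0-simplices (4): [1], [2], [3], [4]
  1-simplices (6): [1,2], [1,3], [1,4], [2,3], [2,4], [3,4]
  2-simplices (4): [1,2,3], [1,2,4], [1,3,4], [2,3,4]
  3-simplices (1): [1,2,3,4]

giving chain groups C_0 ≅ Z^4, C_1 ≅ Z^6, C_2 ≅ Z^4, C_3 ≅ Z^1.

The boundary map ∂_1: C_1 → C_0 maps an edge to its endpoints' difference, ∂[p,q] = q − p. For instance
  ∂[1,3] = [3] − [1].
The 4×6 boundary matrix has rank 3 and Smith normal form diag(1,1,1).

The boundary map ∂_2: C_2 → C_1 acts by ∂[p,q,r] = [q,r] − [p,r] + [p,q]. For instance
  ∂[2,3,4] = [3,4] − [2,4] + [2,3],
  ∂[1,2,4] = [2,4] − [1,4] + [1,2].
The 6×4 boundary matrix has rank 3 and Smith normal form diag(1,1,1).

Boundary ∂_3: C_3 → C_2 sends each 3-simplex σ to the alternating sum Σ_i (−1)^i (σ with its i-th vertex removed). For instance
  ∂[1,2,3,4] = [2,3,4] − [1,3,4] + [1,2,4] − [1,2,3].
The 4×1 boundary matrix has rank 1 and Smith normal form diag(1).

Computing H_k = (kernel of ∂_k) / (image of ∂_{k+1}):

  H_0: rank C_0 − rank ∂_1 = 4 − 3 = 1, and the invariant factors of ∂_1 are all 1, so H_0 = Z.
  H_1: rank ker ∂_1 − rank ∂_2 = (6 − 3) − 3 = 0, and the invariant factors of ∂_2 are all 1, so H_1 = 0.
  H_2: rank ker ∂_2 − rank ∂_3 = (4 − 3) − 1 = 0, and the invariant factors of ∂_3 are all 1, so H_2 = 0.
  H_3: rank ker ∂_3 − rank ∂_4 = (1 − 1) − 0 = 0, and there is no ∂_4, so H_3 = 0.

H_0 = Z,  H_1 = 0,  H_2 = 0,  H_3 = 0.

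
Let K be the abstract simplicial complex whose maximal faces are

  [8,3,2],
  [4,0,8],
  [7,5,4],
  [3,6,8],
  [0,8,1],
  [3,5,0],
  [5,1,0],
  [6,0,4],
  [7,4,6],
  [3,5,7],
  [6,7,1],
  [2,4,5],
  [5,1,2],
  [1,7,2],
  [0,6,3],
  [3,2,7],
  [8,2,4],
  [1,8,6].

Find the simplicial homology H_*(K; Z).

We work with the vertex ordering 0 < 1 < 2 < 3 < 4 < 5 < 6 < 7 < 8. The simplices of K, each written with vertices in increasing order, are:

  0-simplices (9): [0], [1], [2], [3], [4], [5], [6], [7], [8]
  1-simplices (27): (27 of them)
  2-simplices (18): [0,1,5], [0,1,8], [0,3,5], [0,3,6], [0,4,6], [0,4,8], [1,2,5], [1,2,7], [1,6,7], [1,6,8], [2,3,7], [2,3,8], [2,4,5], [2,4,8], [3,5,7], [3,6,8], [4,5,7], [4,6,7]

Hence C_0 ≅ Z^9, C_1 ≅ Z^27, C_2 ≅ Z^18.

Boundary ∂_1: C_1 → C_0 is given by ∂[p,q] = [q] − [p].
The 9×27 boundary matrix has rank 8 and Smith normal form diag(1,1,1,1,1,1,1,1).

Boundary ∂_2: C_2 → C_1 sends each 2-simplex [p,q,r] to [q,r] − [p,r] + [p,q]. For instance
  ∂[0,3,5] = [3,5] − [0,5] + [0,3],
  ∂[1,6,7] = [6,7] − [1,7] + [1,6].
This gives a 27×18 integer matrix of rank 18; reducing to Smith normal form yields diagonal entries (1,1,1,1,1,1,1,1,1,1,1,1,1,1,1,1,1,2).

Reading off H_k = ker ∂_k / im ∂_{k+1}:

  H_0: rank C_0 − rank ∂_1 = 9 − 8 = 1, and the invariant factors of ∂_1 are all 1, so H_0 ≅ Z.
  H_1: rank ker ∂_1 − rank ∂_2 = (27 − 8) − 18 = 1, and ∂_2 has invariant factor 2 > 1, so H_1 ≅ Z ⊕ Z/2.
  H_2: rank ker ∂_2 − rank ∂_3 = (18 − 18) − 0 = 0, and there is no ∂_3, so H_2 ≅ 0.

As a check, the Euler characteristic is 9 − 27 + 18 = 0, which agrees with 1 − 1 + 0 = 0.

H_0 ≅ Z,  H_1 ≅ Z ⊕ Z/2,  H_2 = 0.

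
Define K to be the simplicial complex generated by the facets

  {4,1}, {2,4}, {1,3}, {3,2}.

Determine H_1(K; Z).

H_1 = Z.

Order the vertices as 1 < 2 < 3 < 4. Listing each simplex with vertices in this order, K has dimension 1 with simplices:

  0-simplices (4): [1], [2], [3], [4]
  1-simplices (4): [1,3], [1,4], [2,3], [2,4]

Hence C_0 ≅ Z^4, C_1 ≅ Z^4.

Boundary ∂_1: C_1 → C_0 maps an edge to its endpoints' difference, ∂[p,q] = q − p. For instance
  ∂[1,3] = [3] − [1].
The resulting 4×4 matrix has rank 3, and its Smith normal form has invariant factors (1,1,1).

Computing H_k = (kernel of ∂_k) / (image of ∂_{k+1}):

  H_1: rank ker ∂_1 − rank ∂_2 = (4 − 3) − 0 = 1, and there is no ∂_2, so H_1 ≅ Z.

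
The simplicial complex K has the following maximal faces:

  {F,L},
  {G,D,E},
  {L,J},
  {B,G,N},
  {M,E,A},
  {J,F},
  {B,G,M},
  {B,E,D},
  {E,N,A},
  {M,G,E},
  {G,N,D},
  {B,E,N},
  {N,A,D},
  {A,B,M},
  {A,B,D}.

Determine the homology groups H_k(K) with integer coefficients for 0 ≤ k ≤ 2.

We work with the vertex ordering A < B < D < E < F < G < J < L < M < N. The simplices of K, each written with vertices in increasing order, are:

  0-simplices (10): A, B, D, E, F, G, J, L, M, N
  1-simplices (21): AB, AD, AE, AM, AN, BD, BE, BG, BM, BN, DE, DG, DN, EG, EM, EN, FJ, FL, GM, GN, JL
  2-simplices (12): ABD, ABM, ADN, AEM, AEN, BDE, BEN, BGM, BGN, DEG, DGN, EGM

Hence C_0 ≅ Z^10, C_1 ≅ Z^21, C_2 ≅ Z^12.

The boundary map ∂_1: C_1 → C_0 maps an edge to its endpoints' difference, ∂[p,q] = q − p. For instance
  ∂EG = G − E.
The resulting 10×21 matrix has rank 8, and its Smith normal form has invariant factors (1,1,1,1,1,1,1,1).

The boundary map ∂_2: C_2 → C_1 sends each 2-simplex [p,q,r] to [q,r] − [p,r] + [p,q]. For instance
  ∂BEN = EN − BN + BE,
  ∂DEG = EG − DG + DE.
This gives a 21×12 integer matrix of rank 12; reducing to Smith normal form yields diagonal entries (1,1,1,1,1,1,1,1,1,1,1,2).

From H_k ≅ ker(∂_k) / im(∂_{k+1}) we obtain:

  H_0: rank C_0 − rank ∂_1 = 10 − 8 = 2, and the invariant factors of ∂_1 are all 1, so H_0 = Z^2.
  H_1: rank ker ∂_1 − rank ∂_2 = (21 − 8) − 12 = 1, and ∂_2 has invariant factor 2 > 1, so H_1 = Z ⊕ Z/2.
  H_2: rank ker ∂_2 − rank ∂_3 = (12 − 12) − 0 = 0, and there is no ∂_3, so H_2 = 0.

H_0 = Z^2,  H_1 = Z ⊕ Z/2,  H_2 = 0.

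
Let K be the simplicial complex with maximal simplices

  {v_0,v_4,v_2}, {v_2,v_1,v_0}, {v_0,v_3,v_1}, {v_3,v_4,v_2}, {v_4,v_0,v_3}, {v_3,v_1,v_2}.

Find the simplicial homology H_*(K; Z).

H_0 = Z,  H_1 = 0,  H_2 = Z.

Fix the vertex order v_0 < v_1 < v_2 < v_3 < v_4 and write every simplex with vertices in increasing order. Then dim K = 2 and the simplices of K are:

  0-simplices (5): [v_0], [v_1], [v_2], [v_3], [v_4]
  1-simplices (9): [v_0,v_1], [v_0,v_2], [v_0,v_3], [v_0,v_4], [v_1,v_2], [v_1,v_3], [v_2,v_3], [v_2,v_4], [v_3,v_4]
  2-simplices (6): [v_0,v_1,v_2], [v_0,v_1,v_3], [v_0,v_2,v_4], [v_0,v_3,v_4], [v_1,v_2,v_3], [v_2,v_3,v_4]

Hence C_0 ≅ Z^5, C_1 ≅ Z^9, C_2 ≅ Z^6.

Boundary ∂_1: C_1 → C_0 sends each edge [p,q] (with p < q) to q − p. For instance
  ∂[v_0,v_4] = [v_4] − [v_0].
The 5×9 boundary matrix has rank 4 and Smith normal form diag(1,1,1,1).

Boundary ∂_2: C_2 → C_1 sends each 2-simplex [p,q,r] to [q,r] − [p,r] + [p,q]. For instance
  ∂[v_0,v_3,v_4] = [v_3,v_4] − [v_0,v_4] + [v_0,v_3],
  ∂[v_0,v_1,v_2] = [v_1,v_2] − [v_0,v_2] + [v_0,v_1].
This gives a 9×6 integer matrix of rank 5; reducing to Smith normal form yields diagonal entries (1,1,1,1,1).

Computing H_k = (kernel of ∂_k) / (image of ∂_{k+1}):

  H_0: rank C_0 − rank ∂_1 = 5 − 4 = 1, and the invariant factors of ∂_1 are all 1, so H_0 ≅ Z.
  H_1: rank ker ∂_1 − rank ∂_2 = (9 − 4) − 5 = 0, and the invariant factors of ∂_2 are all 1, so H_1 ≅ 0.
  H_2: rank ker ∂_2 − rank ∂_3 = (6 − 5) − 0 = 1, and there is no ∂_3, so H_2 ≅ Z.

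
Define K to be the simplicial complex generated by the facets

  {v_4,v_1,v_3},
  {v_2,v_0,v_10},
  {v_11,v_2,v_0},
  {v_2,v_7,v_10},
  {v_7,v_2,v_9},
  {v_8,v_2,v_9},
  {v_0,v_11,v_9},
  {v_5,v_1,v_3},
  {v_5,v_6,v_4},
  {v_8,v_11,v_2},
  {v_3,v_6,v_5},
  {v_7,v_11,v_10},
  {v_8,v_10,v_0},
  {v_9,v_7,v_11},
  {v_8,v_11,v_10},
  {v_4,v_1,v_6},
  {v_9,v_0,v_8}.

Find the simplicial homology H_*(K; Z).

H_0 ≅ Z^2,  H_1 ≅ Z × Z/2,  H_2 = 0.

Fix the vertex order v_0 < v_1 < v_2 < v_3 < v_4 < v_5 < v_6 < v_7 < v_8 < v_9 < v_10 < v_11 and write every simplex with vertices in increasing order. Then dim K = 2 and the simplices of K are:

  0-simplices (12): [v_0], [v_1], [v_2], [v_3], [v_4], [v_5], [v_6], [v_7], [v_8], [v_9], [v_10], [v_11]
  1-simplices (28): (28 of them)
  2-simplices (17): (17 of them)

so the chain groups are C_0 ≅ Z^12, C_1 ≅ Z^28, C_2 ≅ Z^17.

∂_1: C_1 → C_0 sends each edge [p,q] (with p < q) to q − p.
This gives a 12×28 integer matrix of rank 10; reducing to Smith normal form yields diagonal entries (1,1,1,1,1,1,1,1,1,1).

Boundary ∂_2: C_2 → C_1 acts by ∂[p,q,r] = [q,r] − [p,r] + [p,q]. For instance
  ∂[v_2,v_7,v_10] = [v_7,v_10] − [v_2,v_10] + [v_2,v_7],
  ∂[v_1,v_3,v_4] = [v_3,v_4] − [v_1,v_4] + [v_1,v_3].
As a 28×17 matrix over Z this has rank 17, with invariant factors (1,1,1,1,1,1,1,1,1,1,1,1,1,1,1,1,2).

From H_k ≅ ker(∂_k) / im(∂_{k+1}) we obtain:

  H_0: rank C_0 − rank ∂_1 = 12 − 10 = 2, and the invariant factors of ∂_1 are all 1, so H_0 = Z^2.
  H_1: rank ker ∂_1 − rank ∂_2 = (28 − 10) − 17 = 1, and ∂_2 has invariant factor 2 > 1, so H_1 = Z × Z/2.
  H_2: rank ker ∂_2 − rank ∂_3 = (17 − 17) − 0 = 0, and there is no ∂_3, so H_2 = 0.

As a check, the Euler characteristic is 12 − 28 + 17 = 1, which agrees with 2 − 1 + 0 = 1.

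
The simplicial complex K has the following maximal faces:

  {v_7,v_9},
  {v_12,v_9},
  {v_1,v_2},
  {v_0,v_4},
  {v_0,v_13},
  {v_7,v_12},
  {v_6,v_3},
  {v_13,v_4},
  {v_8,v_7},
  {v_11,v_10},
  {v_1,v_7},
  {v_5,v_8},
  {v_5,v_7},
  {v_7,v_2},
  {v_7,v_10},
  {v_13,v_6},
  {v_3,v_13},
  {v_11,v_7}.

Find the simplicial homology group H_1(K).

H_1 ≅ Z^6.

We work with the vertex ordering v_0 < v_1 < v_2 < v_3 < v_4 < v_5 < v_6 < v_7 < v_8 < v_9 < v_10 < v_11 < v_12 < v_13. The simplices of K, each written with vertices in increasing order, are:

  0-simplices (14): [v_0], [v_1], [v_2], [v_3], [v_4], [v_5], [v_6], [v_7], [v_8], [v_9], [v_10], [v_11], [v_12], [v_13]
  1-simplices (18): (18 of them)

so the chain groups are C_0 ≅ Z^14, C_1 ≅ Z^18.

∂_1: C_1 → C_0 maps an edge to its endpoints' difference, ∂[p,q] = q − p.
This gives a 14×18 integer matrix of rank 12; reducing to Smith normal form yields diagonal entries (1,1,1,1,1,1,1,1,1,1,1,1).

From H_k ≅ ker(∂_k) / im(∂_{k+1}) we obtain:

  H_1: rank ker ∂_1 − rank ∂_2 = (18 − 12) − 0 = 6, and there is no ∂_2, so H_1 = Z^6.

(K is a triangulation of the disjoint union of a wedge of 2 circles and a wedge of 4 circles.)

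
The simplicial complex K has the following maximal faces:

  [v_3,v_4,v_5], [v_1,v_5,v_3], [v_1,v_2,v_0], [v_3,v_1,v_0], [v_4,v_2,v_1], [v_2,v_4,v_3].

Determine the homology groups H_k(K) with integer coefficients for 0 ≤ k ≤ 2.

H_0 ≅ Z,  H_1 ≅ Z,  H_2 = 0.

Take the total order v_0 < v_1 < v_2 < v_3 < v_4 < v_5 on the vertex set. Then K (dimension 2) consists of the simplices:

  0-simplices (6): [v_0], [v_1], [v_2], [v_3], [v_4], [v_5]
  1-simplices (12): [v_0,v_1], [v_0,v_2], [v_0,v_3], [v_1,v_2], [v_1,v_3], [v_1,v_4], [v_1,v_5], [v_2,v_3], [v_2,v_4], [v_3,v_4], [v_3,v_5], [v_4,v_5]
  2-simplices (6): [v_0,v_1,v_2], [v_0,v_1,v_3], [v_1,v_2,v_4], [v_1,v_3,v_5], [v_2,v_3,v_4], [v_3,v_4,v_5]

Hence C_0 ≅ Z^6, C_1 ≅ Z^12, C_2 ≅ Z^6.

The boundary map ∂_1: C_1 → C_0 is given by ∂[p,q] = [q] − [p]. For instance
  ∂[v_0,v_1] = [v_1] − [v_0].
As a 6×12 matrix over Z this has rank 5, with invariant factors (1,1,1,1,1).

Boundary ∂_2: C_2 → C_1 sends each 2-simplex [p,q,r] to [q,r] − [p,r] + [p,q]. For instance
  ∂[v_0,v_1,v_3] = [v_1,v_3] − [v_0,v_3] + [v_0,v_1],
  ∂[v_0,v_1,v_2] = [v_1,v_2] − [v_0,v_2] + [v_0,v_1].
This gives a 12×6 integer matrix of rank 6; reducing to Smith normal form yields diagonal entries (1,1,1,1,1,1).

From H_k ≅ ker(∂_k) / im(∂_{k+1}) we obtain:

  H_0: rank C_0 − rank ∂_1 = 6 − 5 = 1, and the invariant factors of ∂_1 are all 1, so H_0 = Z.
  H_1: rank ker ∂_1 − rank ∂_2 = (12 − 5) − 6 = 1, and the invariant factors of ∂_2 are all 1, so H_1 = Z.
  H_2: rank ker ∂_2 − rank ∂_3 = (6 − 6) − 0 = 0, and there is no ∂_3, so H_2 = 0.

As a check, the Euler characteristic is 6 − 12 + 6 = 0, which agrees with 1 − 1 + 0 = 0.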